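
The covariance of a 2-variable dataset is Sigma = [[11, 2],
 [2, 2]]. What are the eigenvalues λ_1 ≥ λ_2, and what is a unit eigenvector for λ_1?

Step 1 — characteristic polynomial of 2×2 Sigma:
  det(Sigma - λI) = λ² - trace · λ + det = 0.
  trace = 11 + 2 = 13, det = 11·2 - (2)² = 18.
Step 2 — discriminant:
  Δ = trace² - 4·det = 169 - 72 = 97.
Step 3 — eigenvalues:
  λ = (trace ± √Δ)/2 = (13 ± 9.8489)/2,
  λ_1 = 11.4244,  λ_2 = 1.5756.

Step 4 — unit eigenvector for λ_1: solve (Sigma - λ_1 I)v = 0. First row:
  (11 - 11.4244)·v_x + (2)·v_y = 0, i.e. (-0.4244)·v_x + (2)·v_y = 0,
  so v ∝ (b, λ_1 - a) = (2, 0.4244) = u.
  ||u|| = √((2)² + (0.4244)²) = √(4.1801) ≈ 2.0445,
  v_1 = u/||u|| ≈ (0.9782, 0.2076) (||v_1|| = 1).

λ_1 = 11.4244,  λ_2 = 1.5756;  v_1 ≈ (0.9782, 0.2076)


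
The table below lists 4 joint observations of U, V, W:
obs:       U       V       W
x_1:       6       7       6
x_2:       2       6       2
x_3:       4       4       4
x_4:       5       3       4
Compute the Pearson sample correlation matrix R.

Step 1 — column means:
  mean(U) = (6 + 2 + 4 + 5) / 4 = 17/4 = 4.25
  mean(V) = (7 + 6 + 4 + 3) / 4 = 20/4 = 5
  mean(W) = (6 + 2 + 4 + 4) / 4 = 16/4 = 4

Step 2 — sample variances and covariances s[i,j] = (1/(n-1)) · Σ_k (x_{k,i} - mean_i) · (x_{k,j} - mean_j), with n-1 = 3:
  s[U,U] = ((1.75)·(1.75) + (-2.25)·(-2.25) + (-0.25)·(-0.25) + (0.75)·(0.75)) / 3 = 8.75/3 = 2.9167
  s[U,V] = ((1.75)·(2) + (-2.25)·(1) + (-0.25)·(-1) + (0.75)·(-2)) / 3 = 0/3 = 0
  s[U,W] = ((1.75)·(2) + (-2.25)·(-2) + (-0.25)·(0) + (0.75)·(0)) / 3 = 8/3 = 2.6667
  s[V,V] = ((2)·(2) + (1)·(1) + (-1)·(-1) + (-2)·(-2)) / 3 = 10/3 = 3.3333
  s[V,W] = ((2)·(2) + (1)·(-2) + (-1)·(0) + (-2)·(0)) / 3 = 2/3 = 0.6667
  s[W,W] = ((2)·(2) + (-2)·(-2) + (0)·(0) + (0)·(0)) / 3 = 8/3 = 2.6667
  Sample standard deviations s_i = √(s[i,i]):
  s(U) = √(2.9167) = 1.7078
  s(V) = √(3.3333) = 1.8257
  s(W) = √(2.6667) = 1.633

Step 3 — r_{ij} = s_{ij} / (s_i · s_j):
  r[U,U] = 1 (diagonal).
  r[U,V] = 0 / (1.7078 · 1.8257) = 0 / 3.118 = 0
  r[U,W] = 2.6667 / (1.7078 · 1.633) = 2.6667 / 2.7889 = 0.9562
  r[V,V] = 1 (diagonal).
  r[V,W] = 0.6667 / (1.8257 · 1.633) = 0.6667 / 2.9814 = 0.2236
  r[W,W] = 1 (diagonal).

R is symmetric with unit diagonal. Assembling:

R = [[1, 0, 0.9562],
 [0, 1, 0.2236],
 [0.9562, 0.2236, 1]]


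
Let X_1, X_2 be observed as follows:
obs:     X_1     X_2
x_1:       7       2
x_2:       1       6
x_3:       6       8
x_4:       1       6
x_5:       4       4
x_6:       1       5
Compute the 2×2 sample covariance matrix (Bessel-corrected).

Step 1 — column means:
  mean(X_1) = (7 + 1 + 6 + 1 + 4 + 1) / 6 = 20/6 = 3.3333
  mean(X_2) = (2 + 6 + 8 + 6 + 4 + 5) / 6 = 31/6 = 5.1667

Step 2 — sample covariance S[i,j] = (1/(n-1)) · Σ_k (x_{k,i} - mean_i) · (x_{k,j} - mean_j), with n-1 = 5.
  S[X_1,X_1] = ((3.6667)·(3.6667) + (-2.3333)·(-2.3333) + (2.6667)·(2.6667) + (-2.3333)·(-2.3333) + (0.6667)·(0.6667) + (-2.3333)·(-2.3333)) / 5 = 37.3333/5 = 7.4667
  S[X_1,X_2] = ((3.6667)·(-3.1667) + (-2.3333)·(0.8333) + (2.6667)·(2.8333) + (-2.3333)·(0.8333) + (0.6667)·(-1.1667) + (-2.3333)·(-0.1667)) / 5 = -8.3333/5 = -1.6667
  S[X_2,X_2] = ((-3.1667)·(-3.1667) + (0.8333)·(0.8333) + (2.8333)·(2.8333) + (0.8333)·(0.8333) + (-1.1667)·(-1.1667) + (-0.1667)·(-0.1667)) / 5 = 20.8333/5 = 4.1667

S is symmetric (S[j,i] = S[i,j]). Assembling:

S = [[7.4667, -1.6667],
 [-1.6667, 4.1667]]


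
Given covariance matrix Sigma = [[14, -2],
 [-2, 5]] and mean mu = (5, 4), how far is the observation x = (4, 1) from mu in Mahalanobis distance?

Step 1 — centre the observation: (x - mu) = (-1, -3).

Step 2 — invert Sigma. det(Sigma) = 14·5 - (-2)² = 66.
  Sigma^{-1} = (1/det) · [[d, -b], [-b, a]] = [[0.0758, 0.0303],
 [0.0303, 0.2121]].

Step 3 — form the quadratic (x - mu)^T · Sigma^{-1} · (x - mu):
  Sigma^{-1} · (x - mu) = (-0.1667, -0.6667).
  (x - mu)^T · [Sigma^{-1} · (x - mu)] = (-1)·(-0.1667) + (-3)·(-0.6667) = 2.1667.

Step 4 — take square root: d = √(2.1667) ≈ 1.472.

d(x, mu) = √(2.1667) ≈ 1.472


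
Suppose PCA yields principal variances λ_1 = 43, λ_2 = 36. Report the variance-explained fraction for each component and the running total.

Step 1 — total variance = trace(Sigma) = Σ λ_i = 43 + 36 = 79.

Step 2 — fraction explained by component i = λ_i / Σ λ:
  PC1: 43/79 = 0.5443
  PC2: 36/79 = 0.4557

Step 3 — cumulative fraction after k components = (λ_1 + ... + λ_k) / Σ λ:
  k = 1: 43/79 = 0.5443
  k = 2: (43 + 36)/79 = 79/79 = 1

Summary (fraction, with percent):

explained: PC1 0.5443 (54.43%), PC2 0.4557 (45.57%);  cumulative: 0.5443, 1


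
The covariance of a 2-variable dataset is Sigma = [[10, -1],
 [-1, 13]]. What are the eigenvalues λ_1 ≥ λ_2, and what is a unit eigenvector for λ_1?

Step 1 — characteristic polynomial of 2×2 Sigma:
  det(Sigma - λI) = λ² - trace · λ + det = 0.
  trace = 10 + 13 = 23, det = 10·13 - (-1)² = 129.
Step 2 — discriminant:
  Δ = trace² - 4·det = 529 - 516 = 13.
Step 3 — eigenvalues:
  λ = (trace ± √Δ)/2 = (23 ± 3.6056)/2,
  λ_1 = 13.3028,  λ_2 = 9.6972.

Step 4 — unit eigenvector for λ_1: solve (Sigma - λ_1 I)v = 0. First row:
  (10 - 13.3028)·v_x + (-1)·v_y = 0, i.e. (-3.3028)·v_x + (-1)·v_y = 0,
  so v ∝ (b, λ_1 - a) = (-1, 3.3028); multiply by -1 so the first entry is positive: u = (1, -3.3028).
  ||u|| = √((1)² + (-3.3028)²) = √(11.9083) ≈ 3.4508,
  v_1 = u/||u|| ≈ (0.2898, -0.9571) (||v_1|| = 1).

λ_1 = 13.3028,  λ_2 = 9.6972;  v_1 ≈ (0.2898, -0.9571)


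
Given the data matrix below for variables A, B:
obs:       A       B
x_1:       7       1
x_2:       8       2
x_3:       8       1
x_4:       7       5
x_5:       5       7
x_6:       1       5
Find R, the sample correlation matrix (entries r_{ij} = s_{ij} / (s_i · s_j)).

Step 1 — column means:
  mean(A) = (7 + 8 + 8 + 7 + 5 + 1) / 6 = 36/6 = 6
  mean(B) = (1 + 2 + 1 + 5 + 7 + 5) / 6 = 21/6 = 3.5

Step 2 — sample variances and covariances s[i,j] = (1/(n-1)) · Σ_k (x_{k,i} - mean_i) · (x_{k,j} - mean_j), with n-1 = 5:
  s[A,A] = ((1)·(1) + (2)·(2) + (2)·(2) + (1)·(1) + (-1)·(-1) + (-5)·(-5)) / 5 = 36/5 = 7.2
  s[A,B] = ((1)·(-2.5) + (2)·(-1.5) + (2)·(-2.5) + (1)·(1.5) + (-1)·(3.5) + (-5)·(1.5)) / 5 = -20/5 = -4
  s[B,B] = ((-2.5)·(-2.5) + (-1.5)·(-1.5) + (-2.5)·(-2.5) + (1.5)·(1.5) + (3.5)·(3.5) + (1.5)·(1.5)) / 5 = 31.5/5 = 6.3
  Sample standard deviations s_i = √(s[i,i]):
  s(A) = √(7.2) = 2.6833
  s(B) = √(6.3) = 2.51

Step 3 — r_{ij} = s_{ij} / (s_i · s_j):
  r[A,A] = 1 (diagonal).
  r[A,B] = -4 / (2.6833 · 2.51) = -4 / 6.735 = -0.5939
  r[B,B] = 1 (diagonal).

R is symmetric with unit diagonal. Assembling:

R = [[1, -0.5939],
 [-0.5939, 1]]


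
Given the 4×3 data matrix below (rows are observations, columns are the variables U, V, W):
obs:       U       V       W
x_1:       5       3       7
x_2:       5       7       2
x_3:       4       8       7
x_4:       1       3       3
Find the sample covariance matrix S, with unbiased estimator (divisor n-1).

Step 1 — column means:
  mean(U) = (5 + 5 + 4 + 1) / 4 = 15/4 = 3.75
  mean(V) = (3 + 7 + 8 + 3) / 4 = 21/4 = 5.25
  mean(W) = (7 + 2 + 7 + 3) / 4 = 19/4 = 4.75

Step 2 — sample covariance S[i,j] = (1/(n-1)) · Σ_k (x_{k,i} - mean_i) · (x_{k,j} - mean_j), with n-1 = 3.
  S[U,U] = ((1.25)·(1.25) + (1.25)·(1.25) + (0.25)·(0.25) + (-2.75)·(-2.75)) / 3 = 10.75/3 = 3.5833
  S[U,V] = ((1.25)·(-2.25) + (1.25)·(1.75) + (0.25)·(2.75) + (-2.75)·(-2.25)) / 3 = 6.25/3 = 2.0833
  S[U,W] = ((1.25)·(2.25) + (1.25)·(-2.75) + (0.25)·(2.25) + (-2.75)·(-1.75)) / 3 = 4.75/3 = 1.5833
  S[V,V] = ((-2.25)·(-2.25) + (1.75)·(1.75) + (2.75)·(2.75) + (-2.25)·(-2.25)) / 3 = 20.75/3 = 6.9167
  S[V,W] = ((-2.25)·(2.25) + (1.75)·(-2.75) + (2.75)·(2.25) + (-2.25)·(-1.75)) / 3 = 0.25/3 = 0.0833
  S[W,W] = ((2.25)·(2.25) + (-2.75)·(-2.75) + (2.25)·(2.25) + (-1.75)·(-1.75)) / 3 = 20.75/3 = 6.9167

S is symmetric (S[j,i] = S[i,j]). Assembling:

S = [[3.5833, 2.0833, 1.5833],
 [2.0833, 6.9167, 0.0833],
 [1.5833, 0.0833, 6.9167]]


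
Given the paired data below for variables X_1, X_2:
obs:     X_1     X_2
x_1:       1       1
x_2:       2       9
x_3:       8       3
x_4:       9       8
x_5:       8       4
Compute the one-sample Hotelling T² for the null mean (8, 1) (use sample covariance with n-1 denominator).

Step 1 — sample mean vector:
  mean(X_1) = (1 + 2 + 8 + 9 + 8) / 5 = 28/5 = 5.6
  mean(X_2) = (1 + 9 + 3 + 8 + 4) / 5 = 25/5 = 5
  x̄ = (5.6, 5),  deviation x̄ - mu_0 = (5.6, 5) - (8, 1) = (-2.4, 4).

Step 2 — sample covariance matrix, S[i,j] = (1/(n-1)) · Σ_k (x_{k,i} - mean_i) · (x_{k,j} - mean_j), divisor n-1 = 4:
  S[X_1,X_1] = ((-4.6)·(-4.6) + (-3.6)·(-3.6) + (2.4)·(2.4) + (3.4)·(3.4) + (2.4)·(2.4)) / 4 = 57.2/4 = 14.3
  S[X_1,X_2] = ((-4.6)·(-4) + (-3.6)·(4) + (2.4)·(-2) + (3.4)·(3) + (2.4)·(-1)) / 4 = 7/4 = 1.75
  S[X_2,X_2] = ((-4)·(-4) + (4)·(4) + (-2)·(-2) + (3)·(3) + (-1)·(-1)) / 4 = 46/4 = 11.5
  S = [[14.3, 1.75],
 [1.75, 11.5]].

Step 3 — invert S. det(S) = 14.3·11.5 - (1.75)² = 161.3875.
  S^{-1} = (1/det) · [[d, -b], [-b, a]] = [[0.0713, -0.0108],
 [-0.0108, 0.0886]].

Step 4 — quadratic form (x̄ - mu_0)^T · S^{-1} · (x̄ - mu_0):
  S^{-1} · (x̄ - mu_0) = (-0.2144, 0.3805),
  (x̄ - mu_0)^T · [...] = (-2.4)·(-0.2144) + (4)·(0.3805) = 2.0363.

Step 5 — scale by n: T² = 5 · 2.0363 = 10.1817.

T² ≈ 10.1817


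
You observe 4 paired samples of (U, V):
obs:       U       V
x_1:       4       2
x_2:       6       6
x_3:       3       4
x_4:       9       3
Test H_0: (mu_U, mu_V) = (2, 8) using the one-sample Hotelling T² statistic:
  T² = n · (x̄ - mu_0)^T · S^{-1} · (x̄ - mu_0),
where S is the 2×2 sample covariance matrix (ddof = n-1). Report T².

Step 1 — sample mean vector:
  mean(U) = (4 + 6 + 3 + 9) / 4 = 22/4 = 5.5
  mean(V) = (2 + 6 + 4 + 3) / 4 = 15/4 = 3.75
  x̄ = (5.5, 3.75),  deviation x̄ - mu_0 = (5.5, 3.75) - (2, 8) = (3.5, -4.25).

Step 2 — sample covariance matrix, S[i,j] = (1/(n-1)) · Σ_k (x_{k,i} - mean_i) · (x_{k,j} - mean_j), divisor n-1 = 3:
  S[U,U] = ((-1.5)·(-1.5) + (0.5)·(0.5) + (-2.5)·(-2.5) + (3.5)·(3.5)) / 3 = 21/3 = 7
  S[U,V] = ((-1.5)·(-1.75) + (0.5)·(2.25) + (-2.5)·(0.25) + (3.5)·(-0.75)) / 3 = 0.5/3 = 0.1667
  S[V,V] = ((-1.75)·(-1.75) + (2.25)·(2.25) + (0.25)·(0.25) + (-0.75)·(-0.75)) / 3 = 8.75/3 = 2.9167
  S = [[7, 0.1667],
 [0.1667, 2.9167]].

Step 3 — invert S. det(S) = 7·2.9167 - (0.1667)² = 20.3889.
  S^{-1} = (1/det) · [[d, -b], [-b, a]] = [[0.1431, -0.0082],
 [-0.0082, 0.3433]].

Step 4 — quadratic form (x̄ - mu_0)^T · S^{-1} · (x̄ - mu_0):
  S^{-1} · (x̄ - mu_0) = (0.5354, -1.4877),
  (x̄ - mu_0)^T · [...] = (3.5)·(0.5354) + (-4.25)·(-1.4877) = 8.1969.

Step 5 — scale by n: T² = 4 · 8.1969 = 32.7875.

T² ≈ 32.7875


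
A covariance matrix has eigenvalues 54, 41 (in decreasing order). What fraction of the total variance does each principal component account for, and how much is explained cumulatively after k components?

Step 1 — total variance = trace(Sigma) = Σ λ_i = 54 + 41 = 95.

Step 2 — fraction explained by component i = λ_i / Σ λ:
  PC1: 54/95 = 0.5684
  PC2: 41/95 = 0.4316

Step 3 — cumulative fraction after k components = (λ_1 + ... + λ_k) / Σ λ:
  k = 1: 54/95 = 0.5684
  k = 2: (54 + 41)/95 = 95/95 = 1

Summary (fraction, with percent):

explained: PC1 0.5684 (56.84%), PC2 0.4316 (43.16%);  cumulative: 0.5684, 1


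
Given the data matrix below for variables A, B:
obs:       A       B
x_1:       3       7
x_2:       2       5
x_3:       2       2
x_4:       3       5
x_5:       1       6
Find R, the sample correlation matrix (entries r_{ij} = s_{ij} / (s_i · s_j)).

Step 1 — column means:
  mean(A) = (3 + 2 + 2 + 3 + 1) / 5 = 11/5 = 2.2
  mean(B) = (7 + 5 + 2 + 5 + 6) / 5 = 25/5 = 5

Step 2 — sample variances and covariances s[i,j] = (1/(n-1)) · Σ_k (x_{k,i} - mean_i) · (x_{k,j} - mean_j), with n-1 = 4:
  s[A,A] = ((0.8)·(0.8) + (-0.2)·(-0.2) + (-0.2)·(-0.2) + (0.8)·(0.8) + (-1.2)·(-1.2)) / 4 = 2.8/4 = 0.7
  s[A,B] = ((0.8)·(2) + (-0.2)·(0) + (-0.2)·(-3) + (0.8)·(0) + (-1.2)·(1)) / 4 = 1/4 = 0.25
  s[B,B] = ((2)·(2) + (0)·(0) + (-3)·(-3) + (0)·(0) + (1)·(1)) / 4 = 14/4 = 3.5
  Sample standard deviations s_i = √(s[i,i]):
  s(A) = √(0.7) = 0.8367
  s(B) = √(3.5) = 1.8708

Step 3 — r_{ij} = s_{ij} / (s_i · s_j):
  r[A,A] = 1 (diagonal).
  r[A,B] = 0.25 / (0.8367 · 1.8708) = 0.25 / 1.5652 = 0.1597
  r[B,B] = 1 (diagonal).

R is symmetric with unit diagonal. Assembling:

R = [[1, 0.1597],
 [0.1597, 1]]


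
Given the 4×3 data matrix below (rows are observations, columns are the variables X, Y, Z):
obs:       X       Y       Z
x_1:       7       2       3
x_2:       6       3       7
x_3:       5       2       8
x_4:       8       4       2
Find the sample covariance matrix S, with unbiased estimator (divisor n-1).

Step 1 — column means:
  mean(X) = (7 + 6 + 5 + 8) / 4 = 26/4 = 6.5
  mean(Y) = (2 + 3 + 2 + 4) / 4 = 11/4 = 2.75
  mean(Z) = (3 + 7 + 8 + 2) / 4 = 20/4 = 5

Step 2 — sample covariance S[i,j] = (1/(n-1)) · Σ_k (x_{k,i} - mean_i) · (x_{k,j} - mean_j), with n-1 = 3.
  S[X,X] = ((0.5)·(0.5) + (-0.5)·(-0.5) + (-1.5)·(-1.5) + (1.5)·(1.5)) / 3 = 5/3 = 1.6667
  S[X,Y] = ((0.5)·(-0.75) + (-0.5)·(0.25) + (-1.5)·(-0.75) + (1.5)·(1.25)) / 3 = 2.5/3 = 0.8333
  S[X,Z] = ((0.5)·(-2) + (-0.5)·(2) + (-1.5)·(3) + (1.5)·(-3)) / 3 = -11/3 = -3.6667
  S[Y,Y] = ((-0.75)·(-0.75) + (0.25)·(0.25) + (-0.75)·(-0.75) + (1.25)·(1.25)) / 3 = 2.75/3 = 0.9167
  S[Y,Z] = ((-0.75)·(-2) + (0.25)·(2) + (-0.75)·(3) + (1.25)·(-3)) / 3 = -4/3 = -1.3333
  S[Z,Z] = ((-2)·(-2) + (2)·(2) + (3)·(3) + (-3)·(-3)) / 3 = 26/3 = 8.6667

S is symmetric (S[j,i] = S[i,j]). Assembling:

S = [[1.6667, 0.8333, -3.6667],
 [0.8333, 0.9167, -1.3333],
 [-3.6667, -1.3333, 8.6667]]


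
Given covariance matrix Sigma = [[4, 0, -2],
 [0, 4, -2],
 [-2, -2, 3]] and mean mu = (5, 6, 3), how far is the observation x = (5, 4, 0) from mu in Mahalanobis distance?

Step 1 — centre the observation: (x - mu) = (0, -2, -3).

Step 2 — invert Sigma (cofactor / det for 3×3, or solve directly):
  Sigma^{-1} = [[0.5, 0.25, 0.5],
 [0.25, 0.5, 0.5],
 [0.5, 0.5, 1]].

Step 3 — form the quadratic (x - mu)^T · Sigma^{-1} · (x - mu):
  Sigma^{-1} · (x - mu) = (-2, -2.5, -4).
  (x - mu)^T · [Sigma^{-1} · (x - mu)] = (0)·(-2) + (-2)·(-2.5) + (-3)·(-4) = 17.

Step 4 — take square root: d = √(17) ≈ 4.1231.

d(x, mu) = √(17) ≈ 4.1231


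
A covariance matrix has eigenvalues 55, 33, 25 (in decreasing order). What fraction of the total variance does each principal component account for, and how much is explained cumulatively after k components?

Step 1 — total variance = trace(Sigma) = Σ λ_i = 55 + 33 + 25 = 113.

Step 2 — fraction explained by component i = λ_i / Σ λ:
  PC1: 55/113 = 0.4867
  PC2: 33/113 = 0.292
  PC3: 25/113 = 0.2212

Step 3 — cumulative fraction after k components = (λ_1 + ... + λ_k) / Σ λ:
  k = 1: 55/113 = 0.4867
  k = 2: (55 + 33)/113 = 88/113 = 0.7788
  k = 3: (55 + 33 + 25)/113 = 113/113 = 1

Summary (fraction, with percent):

explained: PC1 0.4867 (48.67%), PC2 0.292 (29.2%), PC3 0.2212 (22.12%);  cumulative: 0.4867, 0.7788, 1


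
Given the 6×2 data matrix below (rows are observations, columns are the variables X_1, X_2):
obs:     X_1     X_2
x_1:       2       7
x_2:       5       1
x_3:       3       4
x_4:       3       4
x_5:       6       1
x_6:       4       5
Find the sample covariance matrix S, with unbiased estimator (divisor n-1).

Step 1 — column means:
  mean(X_1) = (2 + 5 + 3 + 3 + 6 + 4) / 6 = 23/6 = 3.8333
  mean(X_2) = (7 + 1 + 4 + 4 + 1 + 5) / 6 = 22/6 = 3.6667

Step 2 — sample covariance S[i,j] = (1/(n-1)) · Σ_k (x_{k,i} - mean_i) · (x_{k,j} - mean_j), with n-1 = 5.
  S[X_1,X_1] = ((-1.8333)·(-1.8333) + (1.1667)·(1.1667) + (-0.8333)·(-0.8333) + (-0.8333)·(-0.8333) + (2.1667)·(2.1667) + (0.1667)·(0.1667)) / 5 = 10.8333/5 = 2.1667
  S[X_1,X_2] = ((-1.8333)·(3.3333) + (1.1667)·(-2.6667) + (-0.8333)·(0.3333) + (-0.8333)·(0.3333) + (2.1667)·(-2.6667) + (0.1667)·(1.3333)) / 5 = -15.3333/5 = -3.0667
  S[X_2,X_2] = ((3.3333)·(3.3333) + (-2.6667)·(-2.6667) + (0.3333)·(0.3333) + (0.3333)·(0.3333) + (-2.6667)·(-2.6667) + (1.3333)·(1.3333)) / 5 = 27.3333/5 = 5.4667

S is symmetric (S[j,i] = S[i,j]). Assembling:

S = [[2.1667, -3.0667],
 [-3.0667, 5.4667]]


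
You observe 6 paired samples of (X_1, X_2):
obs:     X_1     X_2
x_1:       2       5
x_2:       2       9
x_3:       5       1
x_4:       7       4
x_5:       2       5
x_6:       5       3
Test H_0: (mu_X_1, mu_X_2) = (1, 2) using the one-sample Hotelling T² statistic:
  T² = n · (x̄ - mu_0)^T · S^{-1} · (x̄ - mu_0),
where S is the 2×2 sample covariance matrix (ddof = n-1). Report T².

Step 1 — sample mean vector:
  mean(X_1) = (2 + 2 + 5 + 7 + 2 + 5) / 6 = 23/6 = 3.8333
  mean(X_2) = (5 + 9 + 1 + 4 + 5 + 3) / 6 = 27/6 = 4.5
  x̄ = (3.8333, 4.5),  deviation x̄ - mu_0 = (3.8333, 4.5) - (1, 2) = (2.8333, 2.5).

Step 2 — sample covariance matrix, S[i,j] = (1/(n-1)) · Σ_k (x_{k,i} - mean_i) · (x_{k,j} - mean_j), divisor n-1 = 5:
  S[X_1,X_1] = ((-1.8333)·(-1.8333) + (-1.8333)·(-1.8333) + (1.1667)·(1.1667) + (3.1667)·(3.1667) + (-1.8333)·(-1.8333) + (1.1667)·(1.1667)) / 5 = 22.8333/5 = 4.5667
  S[X_1,X_2] = ((-1.8333)·(0.5) + (-1.8333)·(4.5) + (1.1667)·(-3.5) + (3.1667)·(-0.5) + (-1.8333)·(0.5) + (1.1667)·(-1.5)) / 5 = -17.5/5 = -3.5
  S[X_2,X_2] = ((0.5)·(0.5) + (4.5)·(4.5) + (-3.5)·(-3.5) + (-0.5)·(-0.5) + (0.5)·(0.5) + (-1.5)·(-1.5)) / 5 = 35.5/5 = 7.1
  S = [[4.5667, -3.5],
 [-3.5, 7.1]].

Step 3 — invert S. det(S) = 4.5667·7.1 - (-3.5)² = 20.1733.
  S^{-1} = (1/det) · [[d, -b], [-b, a]] = [[0.3519, 0.1735],
 [0.1735, 0.2264]].

Step 4 — quadratic form (x̄ - mu_0)^T · S^{-1} · (x̄ - mu_0):
  S^{-1} · (x̄ - mu_0) = (1.4309, 1.0575),
  (x̄ - mu_0)^T · [...] = (2.8333)·(1.4309) + (2.5)·(1.0575) = 6.6981.

Step 5 — scale by n: T² = 6 · 6.6981 = 40.1884.

T² ≈ 40.1884


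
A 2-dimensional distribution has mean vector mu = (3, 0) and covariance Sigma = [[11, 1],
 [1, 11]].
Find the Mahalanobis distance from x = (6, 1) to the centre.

Step 1 — centre the observation: (x - mu) = (3, 1).

Step 2 — invert Sigma. det(Sigma) = 11·11 - (1)² = 120.
  Sigma^{-1} = (1/det) · [[d, -b], [-b, a]] = [[0.0917, -0.0083],
 [-0.0083, 0.0917]].

Step 3 — form the quadratic (x - mu)^T · Sigma^{-1} · (x - mu):
  Sigma^{-1} · (x - mu) = (0.2667, 0.0667).
  (x - mu)^T · [Sigma^{-1} · (x - mu)] = (3)·(0.2667) + (1)·(0.0667) = 0.8667.

Step 4 — take square root: d = √(0.8667) ≈ 0.9309.

d(x, mu) = √(0.8667) ≈ 0.9309


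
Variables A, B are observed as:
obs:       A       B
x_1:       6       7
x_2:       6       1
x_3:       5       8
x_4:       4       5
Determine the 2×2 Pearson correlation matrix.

Step 1 — column means:
  mean(A) = (6 + 6 + 5 + 4) / 4 = 21/4 = 5.25
  mean(B) = (7 + 1 + 8 + 5) / 4 = 21/4 = 5.25

Step 2 — sample variances and covariances s[i,j] = (1/(n-1)) · Σ_k (x_{k,i} - mean_i) · (x_{k,j} - mean_j), with n-1 = 3:
  s[A,A] = ((0.75)·(0.75) + (0.75)·(0.75) + (-0.25)·(-0.25) + (-1.25)·(-1.25)) / 3 = 2.75/3 = 0.9167
  s[A,B] = ((0.75)·(1.75) + (0.75)·(-4.25) + (-0.25)·(2.75) + (-1.25)·(-0.25)) / 3 = -2.25/3 = -0.75
  s[B,B] = ((1.75)·(1.75) + (-4.25)·(-4.25) + (2.75)·(2.75) + (-0.25)·(-0.25)) / 3 = 28.75/3 = 9.5833
  Sample standard deviations s_i = √(s[i,i]):
  s(A) = √(0.9167) = 0.9574
  s(B) = √(9.5833) = 3.0957

Step 3 — r_{ij} = s_{ij} / (s_i · s_j):
  r[A,A] = 1 (diagonal).
  r[A,B] = -0.75 / (0.9574 · 3.0957) = -0.75 / 2.9639 = -0.253
  r[B,B] = 1 (diagonal).

R is symmetric with unit diagonal. Assembling:

R = [[1, -0.253],
 [-0.253, 1]]


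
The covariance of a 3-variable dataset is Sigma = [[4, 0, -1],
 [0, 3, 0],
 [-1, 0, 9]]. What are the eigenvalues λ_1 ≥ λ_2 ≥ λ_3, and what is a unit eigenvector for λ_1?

Step 1 — characteristic polynomial p(λ) = det(λI - Sigma) = λ³ - tr·λ² + c_1·λ - det, where tr = trace, c_1 = sum of the principal 2×2 minors, det = det(Sigma):
  tr = 4 + 3 + 9 = 16,
  c_1 = (4·3 - (0)²) + (4·9 - (-1)²) + (3·9 - (0)²) = 12 + 35 + 27 = 74,
  det = 4·(3·9 - (0)²) - (0)·((0)·9 - (0)·(-1)) + (-1)·((0)·(0) - 3·(-1)) = 4·(27) - (0)·(0) + (-1)·(3) = 105.
  So p(λ) = λ³ - 16λ² + 74λ - 105.
Step 2 — look for an integer root (rational root theorem: any rational root is an integer divisor of 105). Testing λ = 3:
  p(3) = 27 - 144 + 222 - 105 = 0  ✓
  Dividing out (λ - 3): p(λ) = (λ - 3)(λ² - 13λ + 35).
Step 3 — remaining eigenvalues from the quadratic λ² - 13λ + 35 = 0:
  Δ = 13² - 4·35 = 169 - 140 = 29,  λ = (13 ± √29)/2 = (13 ± 5.3852)/2 ≈ 9.1926 or 3.8074.
  Sorted: λ_1 = 9.1926,  λ_2 = 3.8074,  λ_3 = 3  (check: sum = 16 = tr ✓).

Step 4 — unit eigenvector for λ_1 ≈ 9.1926: v spans the null space of (Sigma - λ_1 I), whose rows are
  r_1 = (-5.1926, 0, -1),  r_2 = (0, -6.1926, 0),  r_3 = (-1, 0, -0.1926).
  v is orthogonal to every row, so take v ∝ r_1 × r_2 = ((0)·(0) - (-1)·(-6.1926), (-1)·(0) - (-5.1926)·(0), (-5.1926)·(-6.1926) - (0)·(0)) ≈ (-6.1926, 0, 32.1555).
  Rescale (multiply by -1 so the first nonzero entry is positive): u = (6.1926, 0, -32.1555).
  ||u|| = √((6.1926)² + (0)² + (-32.1555)²) = √(1072.3239) ≈ 32.7464,  v_1 = u/||u|| ≈ (0.1891, 0, -0.982) (||v_1|| = 1).

λ_1 = 9.1926,  λ_2 = 3.8074,  λ_3 = 3;  v_1 ≈ (0.1891, 0, -0.982)


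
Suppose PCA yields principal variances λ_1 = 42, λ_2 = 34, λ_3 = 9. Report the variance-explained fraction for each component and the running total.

Step 1 — total variance = trace(Sigma) = Σ λ_i = 42 + 34 + 9 = 85.

Step 2 — fraction explained by component i = λ_i / Σ λ:
  PC1: 42/85 = 0.4941
  PC2: 34/85 = 0.4
  PC3: 9/85 = 0.1059

Step 3 — cumulative fraction after k components = (λ_1 + ... + λ_k) / Σ λ:
  k = 1: 42/85 = 0.4941
  k = 2: (42 + 34)/85 = 76/85 = 0.8941
  k = 3: (42 + 34 + 9)/85 = 85/85 = 1

Summary (fraction, with percent):

explained: PC1 0.4941 (49.41%), PC2 0.4 (40%), PC3 0.1059 (10.59%);  cumulative: 0.4941, 0.8941, 1


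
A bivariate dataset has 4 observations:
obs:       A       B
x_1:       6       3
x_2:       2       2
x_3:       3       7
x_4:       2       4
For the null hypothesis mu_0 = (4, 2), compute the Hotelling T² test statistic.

Step 1 — sample mean vector:
  mean(A) = (6 + 2 + 3 + 2) / 4 = 13/4 = 3.25
  mean(B) = (3 + 2 + 7 + 4) / 4 = 16/4 = 4
  x̄ = (3.25, 4),  deviation x̄ - mu_0 = (3.25, 4) - (4, 2) = (-0.75, 2).

Step 2 — sample covariance matrix, S[i,j] = (1/(n-1)) · Σ_k (x_{k,i} - mean_i) · (x_{k,j} - mean_j), divisor n-1 = 3:
  S[A,A] = ((2.75)·(2.75) + (-1.25)·(-1.25) + (-0.25)·(-0.25) + (-1.25)·(-1.25)) / 3 = 10.75/3 = 3.5833
  S[A,B] = ((2.75)·(-1) + (-1.25)·(-2) + (-0.25)·(3) + (-1.25)·(0)) / 3 = -1/3 = -0.3333
  S[B,B] = ((-1)·(-1) + (-2)·(-2) + (3)·(3) + (0)·(0)) / 3 = 14/3 = 4.6667
  S = [[3.5833, -0.3333],
 [-0.3333, 4.6667]].

Step 3 — invert S. det(S) = 3.5833·4.6667 - (-0.3333)² = 16.6111.
  S^{-1} = (1/det) · [[d, -b], [-b, a]] = [[0.2809, 0.0201],
 [0.0201, 0.2157]].

Step 4 — quadratic form (x̄ - mu_0)^T · S^{-1} · (x̄ - mu_0):
  S^{-1} · (x̄ - mu_0) = (-0.1706, 0.4164),
  (x̄ - mu_0)^T · [...] = (-0.75)·(-0.1706) + (2)·(0.4164) = 0.9607.

Step 5 — scale by n: T² = 4 · 0.9607 = 3.8428.

T² ≈ 3.8428


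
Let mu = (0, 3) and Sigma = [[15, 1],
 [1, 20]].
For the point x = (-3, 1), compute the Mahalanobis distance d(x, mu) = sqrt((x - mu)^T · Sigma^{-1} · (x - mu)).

Step 1 — centre the observation: (x - mu) = (-3, -2).

Step 2 — invert Sigma. det(Sigma) = 15·20 - (1)² = 299.
  Sigma^{-1} = (1/det) · [[d, -b], [-b, a]] = [[0.0669, -0.0033],
 [-0.0033, 0.0502]].

Step 3 — form the quadratic (x - mu)^T · Sigma^{-1} · (x - mu):
  Sigma^{-1} · (x - mu) = (-0.194, -0.0903).
  (x - mu)^T · [Sigma^{-1} · (x - mu)] = (-3)·(-0.194) + (-2)·(-0.0903) = 0.7625.

Step 4 — take square root: d = √(0.7625) ≈ 0.8732.

d(x, mu) = √(0.7625) ≈ 0.8732


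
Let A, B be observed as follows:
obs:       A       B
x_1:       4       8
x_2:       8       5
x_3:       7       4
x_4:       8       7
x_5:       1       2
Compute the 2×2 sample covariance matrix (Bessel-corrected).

Step 1 — column means:
  mean(A) = (4 + 8 + 7 + 8 + 1) / 5 = 28/5 = 5.6
  mean(B) = (8 + 5 + 4 + 7 + 2) / 5 = 26/5 = 5.2

Step 2 — sample covariance S[i,j] = (1/(n-1)) · Σ_k (x_{k,i} - mean_i) · (x_{k,j} - mean_j), with n-1 = 4.
  S[A,A] = ((-1.6)·(-1.6) + (2.4)·(2.4) + (1.4)·(1.4) + (2.4)·(2.4) + (-4.6)·(-4.6)) / 4 = 37.2/4 = 9.3
  S[A,B] = ((-1.6)·(2.8) + (2.4)·(-0.2) + (1.4)·(-1.2) + (2.4)·(1.8) + (-4.6)·(-3.2)) / 4 = 12.4/4 = 3.1
  S[B,B] = ((2.8)·(2.8) + (-0.2)·(-0.2) + (-1.2)·(-1.2) + (1.8)·(1.8) + (-3.2)·(-3.2)) / 4 = 22.8/4 = 5.7

S is symmetric (S[j,i] = S[i,j]). Assembling:

S = [[9.3, 3.1],
 [3.1, 5.7]]


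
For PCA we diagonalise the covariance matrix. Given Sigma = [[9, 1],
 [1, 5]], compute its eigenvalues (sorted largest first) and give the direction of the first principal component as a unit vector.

Step 1 — characteristic polynomial of 2×2 Sigma:
  det(Sigma - λI) = λ² - trace · λ + det = 0.
  trace = 9 + 5 = 14, det = 9·5 - (1)² = 44.
Step 2 — discriminant:
  Δ = trace² - 4·det = 196 - 176 = 20.
Step 3 — eigenvalues:
  λ = (trace ± √Δ)/2 = (14 ± 4.4721)/2,
  λ_1 = 9.2361,  λ_2 = 4.7639.

Step 4 — unit eigenvector for λ_1: solve (Sigma - λ_1 I)v = 0. First row:
  (9 - 9.2361)·v_x + (1)·v_y = 0, i.e. (-0.2361)·v_x + (1)·v_y = 0,
  so v ∝ (b, λ_1 - a) = (1, 0.2361) = u.
  ||u|| = √((1)² + (0.2361)²) = √(1.0557) ≈ 1.0275,
  v_1 = u/||u|| ≈ (0.9732, 0.2298) (||v_1|| = 1).

λ_1 = 9.2361,  λ_2 = 4.7639;  v_1 ≈ (0.9732, 0.2298)


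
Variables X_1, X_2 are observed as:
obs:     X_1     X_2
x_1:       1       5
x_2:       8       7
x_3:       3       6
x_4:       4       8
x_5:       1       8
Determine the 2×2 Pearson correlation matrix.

Step 1 — column means:
  mean(X_1) = (1 + 8 + 3 + 4 + 1) / 5 = 17/5 = 3.4
  mean(X_2) = (5 + 7 + 6 + 8 + 8) / 5 = 34/5 = 6.8

Step 2 — sample variances and covariances s[i,j] = (1/(n-1)) · Σ_k (x_{k,i} - mean_i) · (x_{k,j} - mean_j), with n-1 = 4:
  s[X_1,X_1] = ((-2.4)·(-2.4) + (4.6)·(4.6) + (-0.4)·(-0.4) + (0.6)·(0.6) + (-2.4)·(-2.4)) / 4 = 33.2/4 = 8.3
  s[X_1,X_2] = ((-2.4)·(-1.8) + (4.6)·(0.2) + (-0.4)·(-0.8) + (0.6)·(1.2) + (-2.4)·(1.2)) / 4 = 3.4/4 = 0.85
  s[X_2,X_2] = ((-1.8)·(-1.8) + (0.2)·(0.2) + (-0.8)·(-0.8) + (1.2)·(1.2) + (1.2)·(1.2)) / 4 = 6.8/4 = 1.7
  Sample standard deviations s_i = √(s[i,i]):
  s(X_1) = √(8.3) = 2.881
  s(X_2) = √(1.7) = 1.3038

Step 3 — r_{ij} = s_{ij} / (s_i · s_j):
  r[X_1,X_1] = 1 (diagonal).
  r[X_1,X_2] = 0.85 / (2.881 · 1.3038) = 0.85 / 3.7563 = 0.2263
  r[X_2,X_2] = 1 (diagonal).

R is symmetric with unit diagonal. Assembling:

R = [[1, 0.2263],
 [0.2263, 1]]


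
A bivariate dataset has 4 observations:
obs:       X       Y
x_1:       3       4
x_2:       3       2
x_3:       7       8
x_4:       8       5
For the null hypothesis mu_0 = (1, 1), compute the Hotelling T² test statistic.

Step 1 — sample mean vector:
  mean(X) = (3 + 3 + 7 + 8) / 4 = 21/4 = 5.25
  mean(Y) = (4 + 2 + 8 + 5) / 4 = 19/4 = 4.75
  x̄ = (5.25, 4.75),  deviation x̄ - mu_0 = (5.25, 4.75) - (1, 1) = (4.25, 3.75).

Step 2 — sample covariance matrix, S[i,j] = (1/(n-1)) · Σ_k (x_{k,i} - mean_i) · (x_{k,j} - mean_j), divisor n-1 = 3:
  S[X,X] = ((-2.25)·(-2.25) + (-2.25)·(-2.25) + (1.75)·(1.75) + (2.75)·(2.75)) / 3 = 20.75/3 = 6.9167
  S[X,Y] = ((-2.25)·(-0.75) + (-2.25)·(-2.75) + (1.75)·(3.25) + (2.75)·(0.25)) / 3 = 14.25/3 = 4.75
  S[Y,Y] = ((-0.75)·(-0.75) + (-2.75)·(-2.75) + (3.25)·(3.25) + (0.25)·(0.25)) / 3 = 18.75/3 = 6.25
  S = [[6.9167, 4.75],
 [4.75, 6.25]].

Step 3 — invert S. det(S) = 6.9167·6.25 - (4.75)² = 20.6667.
  S^{-1} = (1/det) · [[d, -b], [-b, a]] = [[0.3024, -0.2298],
 [-0.2298, 0.3347]].

Step 4 — quadratic form (x̄ - mu_0)^T · S^{-1} · (x̄ - mu_0):
  S^{-1} · (x̄ - mu_0) = (0.4234, 0.2782),
  (x̄ - mu_0)^T · [...] = (4.25)·(0.4234) + (3.75)·(0.2782) = 2.8427.

Step 5 — scale by n: T² = 4 · 2.8427 = 11.371.

T² ≈ 11.371


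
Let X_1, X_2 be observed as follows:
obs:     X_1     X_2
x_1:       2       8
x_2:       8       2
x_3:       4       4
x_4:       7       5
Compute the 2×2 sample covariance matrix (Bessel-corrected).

Step 1 — column means:
  mean(X_1) = (2 + 8 + 4 + 7) / 4 = 21/4 = 5.25
  mean(X_2) = (8 + 2 + 4 + 5) / 4 = 19/4 = 4.75

Step 2 — sample covariance S[i,j] = (1/(n-1)) · Σ_k (x_{k,i} - mean_i) · (x_{k,j} - mean_j), with n-1 = 3.
  S[X_1,X_1] = ((-3.25)·(-3.25) + (2.75)·(2.75) + (-1.25)·(-1.25) + (1.75)·(1.75)) / 3 = 22.75/3 = 7.5833
  S[X_1,X_2] = ((-3.25)·(3.25) + (2.75)·(-2.75) + (-1.25)·(-0.75) + (1.75)·(0.25)) / 3 = -16.75/3 = -5.5833
  S[X_2,X_2] = ((3.25)·(3.25) + (-2.75)·(-2.75) + (-0.75)·(-0.75) + (0.25)·(0.25)) / 3 = 18.75/3 = 6.25

S is symmetric (S[j,i] = S[i,j]). Assembling:

S = [[7.5833, -5.5833],
 [-5.5833, 6.25]]


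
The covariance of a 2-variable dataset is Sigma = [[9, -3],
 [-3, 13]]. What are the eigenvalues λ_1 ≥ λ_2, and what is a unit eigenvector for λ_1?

Step 1 — characteristic polynomial of 2×2 Sigma:
  det(Sigma - λI) = λ² - trace · λ + det = 0.
  trace = 9 + 13 = 22, det = 9·13 - (-3)² = 108.
Step 2 — discriminant:
  Δ = trace² - 4·det = 484 - 432 = 52.
Step 3 — eigenvalues:
  λ = (trace ± √Δ)/2 = (22 ± 7.2111)/2,
  λ_1 = 14.6056,  λ_2 = 7.3944.

Step 4 — unit eigenvector for λ_1: solve (Sigma - λ_1 I)v = 0. First row:
  (9 - 14.6056)·v_x + (-3)·v_y = 0, i.e. (-5.6056)·v_x + (-3)·v_y = 0,
  so v ∝ (b, λ_1 - a) = (-3, 5.6056); multiply by -1 so the first entry is positive: u = (3, -5.6056).
  ||u|| = √((3)² + (-5.6056)²) = √(40.4222) ≈ 6.3578,
  v_1 = u/||u|| ≈ (0.4719, -0.8817) (||v_1|| = 1).

λ_1 = 14.6056,  λ_2 = 7.3944;  v_1 ≈ (0.4719, -0.8817)


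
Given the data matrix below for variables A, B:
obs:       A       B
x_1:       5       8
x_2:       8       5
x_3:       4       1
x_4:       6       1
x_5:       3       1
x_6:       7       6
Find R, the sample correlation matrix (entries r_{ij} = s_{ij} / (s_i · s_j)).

Step 1 — column means:
  mean(A) = (5 + 8 + 4 + 6 + 3 + 7) / 6 = 33/6 = 5.5
  mean(B) = (8 + 5 + 1 + 1 + 1 + 6) / 6 = 22/6 = 3.6667

Step 2 — sample variances and covariances s[i,j] = (1/(n-1)) · Σ_k (x_{k,i} - mean_i) · (x_{k,j} - mean_j), with n-1 = 5:
  s[A,A] = ((-0.5)·(-0.5) + (2.5)·(2.5) + (-1.5)·(-1.5) + (0.5)·(0.5) + (-2.5)·(-2.5) + (1.5)·(1.5)) / 5 = 17.5/5 = 3.5
  s[A,B] = ((-0.5)·(4.3333) + (2.5)·(1.3333) + (-1.5)·(-2.6667) + (0.5)·(-2.6667) + (-2.5)·(-2.6667) + (1.5)·(2.3333)) / 5 = 14/5 = 2.8
  s[B,B] = ((4.3333)·(4.3333) + (1.3333)·(1.3333) + (-2.6667)·(-2.6667) + (-2.6667)·(-2.6667) + (-2.6667)·(-2.6667) + (2.3333)·(2.3333)) / 5 = 47.3333/5 = 9.4667
  Sample standard deviations s_i = √(s[i,i]):
  s(A) = √(3.5) = 1.8708
  s(B) = √(9.4667) = 3.0768

Step 3 — r_{ij} = s_{ij} / (s_i · s_j):
  r[A,A] = 1 (diagonal).
  r[A,B] = 2.8 / (1.8708 · 3.0768) = 2.8 / 5.7562 = 0.4864
  r[B,B] = 1 (diagonal).

R is symmetric with unit diagonal. Assembling:

R = [[1, 0.4864],
 [0.4864, 1]]


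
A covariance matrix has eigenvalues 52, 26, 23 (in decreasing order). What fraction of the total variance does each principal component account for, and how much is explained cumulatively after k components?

Step 1 — total variance = trace(Sigma) = Σ λ_i = 52 + 26 + 23 = 101.

Step 2 — fraction explained by component i = λ_i / Σ λ:
  PC1: 52/101 = 0.5149
  PC2: 26/101 = 0.2574
  PC3: 23/101 = 0.2277

Step 3 — cumulative fraction after k components = (λ_1 + ... + λ_k) / Σ λ:
  k = 1: 52/101 = 0.5149
  k = 2: (52 + 26)/101 = 78/101 = 0.7723
  k = 3: (52 + 26 + 23)/101 = 101/101 = 1

Summary (fraction, with percent):

explained: PC1 0.5149 (51.49%), PC2 0.2574 (25.74%), PC3 0.2277 (22.77%);  cumulative: 0.5149, 0.7723, 1


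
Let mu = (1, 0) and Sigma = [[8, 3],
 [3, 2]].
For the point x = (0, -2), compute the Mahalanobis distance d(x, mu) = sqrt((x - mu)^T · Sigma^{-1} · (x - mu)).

Step 1 — centre the observation: (x - mu) = (-1, -2).

Step 2 — invert Sigma. det(Sigma) = 8·2 - (3)² = 7.
  Sigma^{-1} = (1/det) · [[d, -b], [-b, a]] = [[0.2857, -0.4286],
 [-0.4286, 1.1429]].

Step 3 — form the quadratic (x - mu)^T · Sigma^{-1} · (x - mu):
  Sigma^{-1} · (x - mu) = (0.5714, -1.8571).
  (x - mu)^T · [Sigma^{-1} · (x - mu)] = (-1)·(0.5714) + (-2)·(-1.8571) = 3.1429.

Step 4 — take square root: d = √(3.1429) ≈ 1.7728.

d(x, mu) = √(3.1429) ≈ 1.7728


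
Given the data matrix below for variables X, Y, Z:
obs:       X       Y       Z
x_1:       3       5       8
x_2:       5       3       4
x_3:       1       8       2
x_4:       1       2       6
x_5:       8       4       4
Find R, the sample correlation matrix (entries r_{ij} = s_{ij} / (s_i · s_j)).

Step 1 — column means:
  mean(X) = (3 + 5 + 1 + 1 + 8) / 5 = 18/5 = 3.6
  mean(Y) = (5 + 3 + 8 + 2 + 4) / 5 = 22/5 = 4.4
  mean(Z) = (8 + 4 + 2 + 6 + 4) / 5 = 24/5 = 4.8

Step 2 — sample variances and covariances s[i,j] = (1/(n-1)) · Σ_k (x_{k,i} - mean_i) · (x_{k,j} - mean_j), with n-1 = 4:
  s[X,X] = ((-0.6)·(-0.6) + (1.4)·(1.4) + (-2.6)·(-2.6) + (-2.6)·(-2.6) + (4.4)·(4.4)) / 4 = 35.2/4 = 8.8
  s[X,Y] = ((-0.6)·(0.6) + (1.4)·(-1.4) + (-2.6)·(3.6) + (-2.6)·(-2.4) + (4.4)·(-0.4)) / 4 = -7.2/4 = -1.8
  s[X,Z] = ((-0.6)·(3.2) + (1.4)·(-0.8) + (-2.6)·(-2.8) + (-2.6)·(1.2) + (4.4)·(-0.8)) / 4 = -2.4/4 = -0.6
  s[Y,Y] = ((0.6)·(0.6) + (-1.4)·(-1.4) + (3.6)·(3.6) + (-2.4)·(-2.4) + (-0.4)·(-0.4)) / 4 = 21.2/4 = 5.3
  s[Y,Z] = ((0.6)·(3.2) + (-1.4)·(-0.8) + (3.6)·(-2.8) + (-2.4)·(1.2) + (-0.4)·(-0.8)) / 4 = -9.6/4 = -2.4
  s[Z,Z] = ((3.2)·(3.2) + (-0.8)·(-0.8) + (-2.8)·(-2.8) + (1.2)·(1.2) + (-0.8)·(-0.8)) / 4 = 20.8/4 = 5.2
  Sample standard deviations s_i = √(s[i,i]):
  s(X) = √(8.8) = 2.9665
  s(Y) = √(5.3) = 2.3022
  s(Z) = √(5.2) = 2.2804

Step 3 — r_{ij} = s_{ij} / (s_i · s_j):
  r[X,X] = 1 (diagonal).
  r[X,Y] = -1.8 / (2.9665 · 2.3022) = -1.8 / 6.8293 = -0.2636
  r[X,Z] = -0.6 / (2.9665 · 2.2804) = -0.6 / 6.7646 = -0.0887
  r[Y,Y] = 1 (diagonal).
  r[Y,Z] = -2.4 / (2.3022 · 2.2804) = -2.4 / 5.2498 = -0.4572
  r[Z,Z] = 1 (diagonal).

R is symmetric with unit diagonal. Assembling:

R = [[1, -0.2636, -0.0887],
 [-0.2636, 1, -0.4572],
 [-0.0887, -0.4572, 1]]


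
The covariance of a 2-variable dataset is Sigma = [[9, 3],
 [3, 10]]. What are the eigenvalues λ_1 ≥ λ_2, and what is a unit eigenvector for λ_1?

Step 1 — characteristic polynomial of 2×2 Sigma:
  det(Sigma - λI) = λ² - trace · λ + det = 0.
  trace = 9 + 10 = 19, det = 9·10 - (3)² = 81.
Step 2 — discriminant:
  Δ = trace² - 4·det = 361 - 324 = 37.
Step 3 — eigenvalues:
  λ = (trace ± √Δ)/2 = (19 ± 6.0828)/2,
  λ_1 = 12.5414,  λ_2 = 6.4586.

Step 4 — unit eigenvector for λ_1: solve (Sigma - λ_1 I)v = 0. First row:
  (9 - 12.5414)·v_x + (3)·v_y = 0, i.e. (-3.5414)·v_x + (3)·v_y = 0,
  so v ∝ (b, λ_1 - a) = (3, 3.5414) = u.
  ||u|| = √((3)² + (3.5414)²) = √(21.5414) ≈ 4.6413,
  v_1 = u/||u|| ≈ (0.6464, 0.763) (||v_1|| = 1).

λ_1 = 12.5414,  λ_2 = 6.4586;  v_1 ≈ (0.6464, 0.763)


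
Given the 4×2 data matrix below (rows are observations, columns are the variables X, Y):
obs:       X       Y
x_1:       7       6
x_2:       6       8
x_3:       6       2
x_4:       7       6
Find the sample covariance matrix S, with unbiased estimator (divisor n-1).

Step 1 — column means:
  mean(X) = (7 + 6 + 6 + 7) / 4 = 26/4 = 6.5
  mean(Y) = (6 + 8 + 2 + 6) / 4 = 22/4 = 5.5

Step 2 — sample covariance S[i,j] = (1/(n-1)) · Σ_k (x_{k,i} - mean_i) · (x_{k,j} - mean_j), with n-1 = 3.
  S[X,X] = ((0.5)·(0.5) + (-0.5)·(-0.5) + (-0.5)·(-0.5) + (0.5)·(0.5)) / 3 = 1/3 = 0.3333
  S[X,Y] = ((0.5)·(0.5) + (-0.5)·(2.5) + (-0.5)·(-3.5) + (0.5)·(0.5)) / 3 = 1/3 = 0.3333
  S[Y,Y] = ((0.5)·(0.5) + (2.5)·(2.5) + (-3.5)·(-3.5) + (0.5)·(0.5)) / 3 = 19/3 = 6.3333

S is symmetric (S[j,i] = S[i,j]). Assembling:

S = [[0.3333, 0.3333],
 [0.3333, 6.3333]]


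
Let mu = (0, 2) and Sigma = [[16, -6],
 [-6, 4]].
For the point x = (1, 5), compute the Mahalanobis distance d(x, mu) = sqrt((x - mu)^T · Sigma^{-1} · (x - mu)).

Step 1 — centre the observation: (x - mu) = (1, 3).

Step 2 — invert Sigma. det(Sigma) = 16·4 - (-6)² = 28.
  Sigma^{-1} = (1/det) · [[d, -b], [-b, a]] = [[0.1429, 0.2143],
 [0.2143, 0.5714]].

Step 3 — form the quadratic (x - mu)^T · Sigma^{-1} · (x - mu):
  Sigma^{-1} · (x - mu) = (0.7857, 1.9286).
  (x - mu)^T · [Sigma^{-1} · (x - mu)] = (1)·(0.7857) + (3)·(1.9286) = 6.5714.

Step 4 — take square root: d = √(6.5714) ≈ 2.5635.

d(x, mu) = √(6.5714) ≈ 2.5635


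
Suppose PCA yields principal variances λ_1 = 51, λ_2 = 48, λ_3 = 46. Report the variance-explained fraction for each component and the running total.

Step 1 — total variance = trace(Sigma) = Σ λ_i = 51 + 48 + 46 = 145.

Step 2 — fraction explained by component i = λ_i / Σ λ:
  PC1: 51/145 = 0.3517
  PC2: 48/145 = 0.331
  PC3: 46/145 = 0.3172

Step 3 — cumulative fraction after k components = (λ_1 + ... + λ_k) / Σ λ:
  k = 1: 51/145 = 0.3517
  k = 2: (51 + 48)/145 = 99/145 = 0.6828
  k = 3: (51 + 48 + 46)/145 = 145/145 = 1

Summary (fraction, with percent):

explained: PC1 0.3517 (35.17%), PC2 0.331 (33.1%), PC3 0.3172 (31.72%);  cumulative: 0.3517, 0.6828, 1


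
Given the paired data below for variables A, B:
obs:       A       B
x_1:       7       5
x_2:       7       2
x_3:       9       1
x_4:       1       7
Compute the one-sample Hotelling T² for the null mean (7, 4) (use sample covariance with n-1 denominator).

Step 1 — sample mean vector:
  mean(A) = (7 + 7 + 9 + 1) / 4 = 24/4 = 6
  mean(B) = (5 + 2 + 1 + 7) / 4 = 15/4 = 3.75
  x̄ = (6, 3.75),  deviation x̄ - mu_0 = (6, 3.75) - (7, 4) = (-1, -0.25).

Step 2 — sample covariance matrix, S[i,j] = (1/(n-1)) · Σ_k (x_{k,i} - mean_i) · (x_{k,j} - mean_j), divisor n-1 = 3:
  S[A,A] = ((1)·(1) + (1)·(1) + (3)·(3) + (-5)·(-5)) / 3 = 36/3 = 12
  S[A,B] = ((1)·(1.25) + (1)·(-1.75) + (3)·(-2.75) + (-5)·(3.25)) / 3 = -25/3 = -8.3333
  S[B,B] = ((1.25)·(1.25) + (-1.75)·(-1.75) + (-2.75)·(-2.75) + (3.25)·(3.25)) / 3 = 22.75/3 = 7.5833
  S = [[12, -8.3333],
 [-8.3333, 7.5833]].

Step 3 — invert S. det(S) = 12·7.5833 - (-8.3333)² = 21.5556.
  S^{-1} = (1/det) · [[d, -b], [-b, a]] = [[0.3518, 0.3866],
 [0.3866, 0.5567]].

Step 4 — quadratic form (x̄ - mu_0)^T · S^{-1} · (x̄ - mu_0):
  S^{-1} · (x̄ - mu_0) = (-0.4485, -0.5258),
  (x̄ - mu_0)^T · [...] = (-1)·(-0.4485) + (-0.25)·(-0.5258) = 0.5799.

Step 5 — scale by n: T² = 4 · 0.5799 = 2.3196.

T² ≈ 2.3196


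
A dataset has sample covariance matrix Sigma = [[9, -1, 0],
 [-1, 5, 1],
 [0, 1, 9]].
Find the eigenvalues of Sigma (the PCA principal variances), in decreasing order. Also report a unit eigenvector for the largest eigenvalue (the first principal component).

Step 1 — characteristic polynomial p(λ) = det(λI - Sigma) = λ³ - tr·λ² + c_1·λ - det, where tr = trace, c_1 = sum of the principal 2×2 minors, det = det(Sigma):
  tr = 9 + 5 + 9 = 23,
  c_1 = (9·5 - (-1)²) + (9·9 - (0)²) + (5·9 - (1)²) = 44 + 81 + 44 = 169,
  det = 9·(5·9 - (1)²) - (-1)·((-1)·9 - (1)·(0)) + (0)·((-1)·(1) - 5·(0)) = 9·(44) - (-1)·(-9) + (0)·(-1) = 387.
  So p(λ) = λ³ - 23λ² + 169λ - 387.
Step 2 — look for an integer root (rational root theorem: any rational root is an integer divisor of 387). Testing λ = 9:
  p(9) = 729 - 1863 + 1521 - 387 = 0  ✓
  Dividing out (λ - 9): p(λ) = (λ - 9)(λ² - 14λ + 43).
Step 3 — remaining eigenvalues from the quadratic λ² - 14λ + 43 = 0:
  Δ = 14² - 4·43 = 196 - 172 = 24,  λ = (14 ± √24)/2 = (14 ± 4.899)/2 ≈ 9.4495 or 4.5505.
  Sorted: λ_1 = 9.4495,  λ_2 = 9,  λ_3 = 4.5505  (check: sum = 23 = tr ✓).

Step 4 — unit eigenvector for λ_1 ≈ 9.4495: v spans the null space of (Sigma - λ_1 I), whose rows are
  r_1 = (-0.4495, -1, 0),  r_2 = (-1, -4.4495, 1),  r_3 = (0, 1, -0.4495).
  v is orthogonal to every row, so take v ∝ r_1 × r_2 = ((-1)·(1) - (0)·(-4.4495), (0)·(-1) - (-0.4495)·(1), (-0.4495)·(-4.4495) - (-1)·(-1)) ≈ (-1, 0.4495, 1).
  Rescale (multiply by -1 so the first nonzero entry is positive): u = (1, -0.4495, -1).
  ||u|| = √((1)² + (-0.4495)² + (-1)²) = √(2.202) ≈ 1.4839,  v_1 = u/||u|| ≈ (0.6739, -0.3029, -0.6739) (||v_1|| = 1).

λ_1 = 9.4495,  λ_2 = 9,  λ_3 = 4.5505;  v_1 ≈ (0.6739, -0.3029, -0.6739)
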